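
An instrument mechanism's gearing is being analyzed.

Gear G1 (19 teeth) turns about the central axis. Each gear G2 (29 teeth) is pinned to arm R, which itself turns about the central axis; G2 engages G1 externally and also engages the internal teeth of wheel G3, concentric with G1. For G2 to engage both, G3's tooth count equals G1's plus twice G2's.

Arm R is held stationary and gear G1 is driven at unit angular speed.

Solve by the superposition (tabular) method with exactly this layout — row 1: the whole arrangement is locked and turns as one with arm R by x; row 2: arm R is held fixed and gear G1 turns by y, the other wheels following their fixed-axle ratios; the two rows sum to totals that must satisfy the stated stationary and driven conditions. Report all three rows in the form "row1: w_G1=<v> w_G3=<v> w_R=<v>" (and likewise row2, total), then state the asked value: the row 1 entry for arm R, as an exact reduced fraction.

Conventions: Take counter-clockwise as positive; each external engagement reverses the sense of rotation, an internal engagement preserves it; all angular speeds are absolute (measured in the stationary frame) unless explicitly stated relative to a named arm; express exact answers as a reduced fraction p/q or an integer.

recognized (axles ride arm R): planetary set, 19/29/77 teeth
row 1 (train locked, turned with arm): all members turn x
row 2 (arm held, sun turns y): ω_ring = −(19/77)·y, ω_arm = 0
boundary: total ω_arm = x = 0 and total ω_sun = x + y = 1  ⇒  y = 1, x = 0
row 2 ring = −(19/77)·1 = -19/77
totals (row 1 + row 2): sun 0 + 1 = 1, ring 0 + (-19/77) = -19/77, arm 0 + 0 = 0
asked cell (row1, arm) = 0

row1: w_G1=0 w_G3=0 w_R=0
row2: w_G1=1 w_G3=-19/77 w_R=0
total: w_G1=1 w_G3=-19/77 w_R=0
asked value: 0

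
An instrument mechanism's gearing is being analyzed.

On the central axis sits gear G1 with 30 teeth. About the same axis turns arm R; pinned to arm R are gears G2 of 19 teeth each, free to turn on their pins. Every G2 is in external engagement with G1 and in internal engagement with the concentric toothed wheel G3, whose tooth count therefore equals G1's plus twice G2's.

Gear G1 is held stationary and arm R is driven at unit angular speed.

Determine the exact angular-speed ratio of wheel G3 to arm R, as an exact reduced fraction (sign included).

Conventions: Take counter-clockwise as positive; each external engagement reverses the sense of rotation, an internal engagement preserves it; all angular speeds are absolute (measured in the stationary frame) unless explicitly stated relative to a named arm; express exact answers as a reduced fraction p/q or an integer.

class = planetary set [G3 = 30+2·19 = 68; Willis about the carrier]
ring teeth: 30 + 2·19 = 68
30(ω_sun−ω_arm) = −68(ω_ring−ω_arm),  ω_sun = 0, ω_arm = 1
ω_ring = 1 − (30/68)(0−1) = 49/34
ω_out/ω_in = 49/34

49/34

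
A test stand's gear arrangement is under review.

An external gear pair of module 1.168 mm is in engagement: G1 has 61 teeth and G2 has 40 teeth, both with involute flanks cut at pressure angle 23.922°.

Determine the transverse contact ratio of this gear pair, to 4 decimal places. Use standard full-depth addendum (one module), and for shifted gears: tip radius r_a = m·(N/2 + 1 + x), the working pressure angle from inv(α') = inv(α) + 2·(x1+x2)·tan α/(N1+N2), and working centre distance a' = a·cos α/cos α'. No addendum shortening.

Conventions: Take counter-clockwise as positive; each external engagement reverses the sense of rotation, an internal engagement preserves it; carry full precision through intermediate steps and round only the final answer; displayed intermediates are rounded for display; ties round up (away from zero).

recognized (one external pair, fixed centres): single-mesh tooth geometry, m = 1.168, N1 = 61, N2 = 40
base radii: r_b1 = 32.563839, r_b2 = 21.353337
tip radii: r_a1 = 36.792000, r_a2 = 24.528000
no profile shift: α' = α, a' = a
action lengths: √(r_a1²−r_b1²) = 17.124476, √(r_a2²−r_b2²) = 12.068877
base pitch p_b = π·m·cos α = 3.354174
CR = (17.124476 + 12.068877 − 58.984000·sin 23.92200°)/3.354174 = 1.572899
contact ratio ≈ 1.5729

1.5729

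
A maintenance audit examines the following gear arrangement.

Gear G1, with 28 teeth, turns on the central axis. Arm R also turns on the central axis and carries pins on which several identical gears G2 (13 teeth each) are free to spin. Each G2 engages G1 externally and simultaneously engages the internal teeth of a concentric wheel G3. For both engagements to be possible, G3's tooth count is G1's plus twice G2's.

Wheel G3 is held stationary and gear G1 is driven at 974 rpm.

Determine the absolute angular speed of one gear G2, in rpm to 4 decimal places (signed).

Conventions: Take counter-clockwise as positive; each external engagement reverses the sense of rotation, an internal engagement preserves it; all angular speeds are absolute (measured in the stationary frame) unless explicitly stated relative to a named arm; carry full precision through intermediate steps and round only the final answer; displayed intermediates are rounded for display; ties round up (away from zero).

planetary set (28T centre, 13T on arm, 54T internal) — Willis relation
normalise by the input: solve with ω_sun = 1, then scale by 974 rpm
ring teeth: 28 + 2·13 = 54
28(ω_sun−ω_arm) = −54(ω_ring−ω_arm),  ω_ring = 0, ω_sun = 1
28(1−ω_arm) = −54(0−ω_arm)  ⇒  82·ω_arm = 28  ⇒  ω_arm = 14/41
sun–planet mesh: 28·(1−14/41) = −13·(ω_p−ω_arm)  ⇒  ω_p−ω_arm = -756/533
ω_p = 14/41 − 756/533 = -14/13
scale: ω_p = -14/13 × 974 rpm = -1048.9231 rpm

-1048.9231 rpm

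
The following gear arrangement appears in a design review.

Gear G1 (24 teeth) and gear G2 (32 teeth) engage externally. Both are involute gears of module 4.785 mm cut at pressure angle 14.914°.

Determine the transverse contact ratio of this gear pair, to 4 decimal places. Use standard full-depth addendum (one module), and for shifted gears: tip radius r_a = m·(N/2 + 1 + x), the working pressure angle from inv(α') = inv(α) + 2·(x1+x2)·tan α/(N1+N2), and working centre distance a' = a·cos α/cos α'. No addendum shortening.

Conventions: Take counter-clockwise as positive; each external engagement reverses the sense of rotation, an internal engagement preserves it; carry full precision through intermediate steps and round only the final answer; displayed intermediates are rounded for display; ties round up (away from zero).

topology: single-mesh involute geometry — m = 4.785, 24T/32T pair
base radii: r_b1 = 55.485705, r_b2 = 73.980940
tip radii: r_a1 = 62.205000, r_a2 = 81.345000
no profile shift: α' = α, a' = a
action lengths: √(r_a1²−r_b1²) = 28.121141, √(r_a2²−r_b2²) = 33.820549
base pitch p_b = π·m·cos α = 14.526124
CR = (28.121141 + 33.820549 − 133.980000·sin 14.91400°)/14.526124 = 1.890346
contact ratio ≈ 1.8903

1.8903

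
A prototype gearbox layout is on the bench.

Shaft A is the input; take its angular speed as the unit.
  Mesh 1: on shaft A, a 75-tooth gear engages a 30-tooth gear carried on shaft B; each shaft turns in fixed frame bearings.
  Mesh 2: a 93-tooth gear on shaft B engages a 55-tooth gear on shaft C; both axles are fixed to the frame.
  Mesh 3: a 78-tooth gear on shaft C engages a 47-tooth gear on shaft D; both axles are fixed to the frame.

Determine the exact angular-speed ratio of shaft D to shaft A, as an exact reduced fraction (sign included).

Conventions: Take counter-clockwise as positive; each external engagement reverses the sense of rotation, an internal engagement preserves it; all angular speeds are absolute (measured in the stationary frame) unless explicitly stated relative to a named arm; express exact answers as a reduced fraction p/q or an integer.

class = fixed-axis compound train [3 meshes; 3 ratios multiply, 3 sense flips]
mesh 1 [75T→30T]: running ratio 5/2, sense −
mesh 2 [93T→55T]: running ratio 93/22, sense +
mesh 3 [78T→47T]: running ratio 3627/517, sense −
ω_out/ω_in = -3627/517

-3627/517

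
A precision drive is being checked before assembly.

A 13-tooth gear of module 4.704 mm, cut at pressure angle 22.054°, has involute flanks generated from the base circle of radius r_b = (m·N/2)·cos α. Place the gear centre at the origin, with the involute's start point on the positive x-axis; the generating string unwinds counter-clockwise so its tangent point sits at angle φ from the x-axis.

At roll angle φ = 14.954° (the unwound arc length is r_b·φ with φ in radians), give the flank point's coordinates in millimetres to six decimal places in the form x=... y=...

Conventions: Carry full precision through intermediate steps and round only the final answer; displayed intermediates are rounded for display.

x=29.287598 y=0.166803

class = single-mesh tooth geometry [base-circle involute, m = 4.704, 13T]
pitch radius r_p = m·N/2 = 4.704·13/2 = 30.576000
base radius r_b = r_p·cos α = 30.576000·cos 22.054° = 28.338766
roll angle φ = 14.954° = 0.26099654 rad
x = r_b·(cos φ + φ·sin φ) = 29.287598
y = r_b·(sin φ − φ·cos φ) = 0.166803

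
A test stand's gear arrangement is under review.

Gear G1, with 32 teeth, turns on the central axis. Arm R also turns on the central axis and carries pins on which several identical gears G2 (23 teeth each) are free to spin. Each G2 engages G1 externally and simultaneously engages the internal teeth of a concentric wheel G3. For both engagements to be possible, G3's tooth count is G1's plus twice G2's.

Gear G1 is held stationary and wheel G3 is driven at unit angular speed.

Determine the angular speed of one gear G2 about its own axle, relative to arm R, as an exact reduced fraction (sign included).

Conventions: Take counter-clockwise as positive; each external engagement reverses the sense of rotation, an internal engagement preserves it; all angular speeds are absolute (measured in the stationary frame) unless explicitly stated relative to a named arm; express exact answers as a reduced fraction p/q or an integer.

topology: planetary set — G1 32T / G2 23T / G3 78T, arm = carrier (Willis)
ring teeth: 32 + 2·23 = 78
32(ω_sun−ω_arm) = −78(ω_ring−ω_arm),  ω_sun = 0, ω_ring = 1
32(0−ω_arm) = −78(1−ω_arm)  ⇒  110·ω_arm = 78  ⇒  ω_arm = 39/55
sun–planet mesh: 32·(0−39/55) = −23·(ω_p−ω_arm)  ⇒  ω_p−ω_arm = 1248/1265
exact speed ratio = 1248/1265

1248/1265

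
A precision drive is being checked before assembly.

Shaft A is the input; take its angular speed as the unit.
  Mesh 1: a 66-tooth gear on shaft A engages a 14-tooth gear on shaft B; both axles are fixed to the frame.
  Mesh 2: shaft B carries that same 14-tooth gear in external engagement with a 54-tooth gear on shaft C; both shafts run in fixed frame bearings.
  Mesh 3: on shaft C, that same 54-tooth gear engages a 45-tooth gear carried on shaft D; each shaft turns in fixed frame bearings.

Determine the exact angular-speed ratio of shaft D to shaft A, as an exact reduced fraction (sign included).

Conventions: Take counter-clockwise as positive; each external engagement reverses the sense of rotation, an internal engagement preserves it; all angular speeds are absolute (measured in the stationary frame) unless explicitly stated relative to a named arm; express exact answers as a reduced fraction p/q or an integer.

-22/15

class = fixed-axis compound train [3 meshes; 3 ratios multiply, 3 sense flips]
mesh 1 [66T→14T]: running ratio 33/7, sense −
mesh 2 [14T→54T]: running ratio 11/9, sense +
mesh 3 [54T→45T]: running ratio 22/15, sense −
ω_out/ω_in = -22/15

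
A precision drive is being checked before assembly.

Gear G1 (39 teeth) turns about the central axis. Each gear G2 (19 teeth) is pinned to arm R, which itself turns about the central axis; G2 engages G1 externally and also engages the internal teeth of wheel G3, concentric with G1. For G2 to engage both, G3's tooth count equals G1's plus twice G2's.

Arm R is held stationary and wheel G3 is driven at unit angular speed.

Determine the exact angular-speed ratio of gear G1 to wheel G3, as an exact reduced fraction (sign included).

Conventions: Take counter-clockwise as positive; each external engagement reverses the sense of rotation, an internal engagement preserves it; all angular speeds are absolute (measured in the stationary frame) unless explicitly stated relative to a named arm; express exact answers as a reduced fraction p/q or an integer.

topology: planetary set — G1 39T / G2 19T / G3 77T, arm = carrier (Willis)
ring teeth: 39 + 2·19 = 77
39(ω_sun−ω_arm) = −77(ω_ring−ω_arm),  ω_arm = 0, ω_ring = 1
ω_sun = 0 − (77/39)(1−0) = -77/39
ω_out/ω_in = -77/39

-77/39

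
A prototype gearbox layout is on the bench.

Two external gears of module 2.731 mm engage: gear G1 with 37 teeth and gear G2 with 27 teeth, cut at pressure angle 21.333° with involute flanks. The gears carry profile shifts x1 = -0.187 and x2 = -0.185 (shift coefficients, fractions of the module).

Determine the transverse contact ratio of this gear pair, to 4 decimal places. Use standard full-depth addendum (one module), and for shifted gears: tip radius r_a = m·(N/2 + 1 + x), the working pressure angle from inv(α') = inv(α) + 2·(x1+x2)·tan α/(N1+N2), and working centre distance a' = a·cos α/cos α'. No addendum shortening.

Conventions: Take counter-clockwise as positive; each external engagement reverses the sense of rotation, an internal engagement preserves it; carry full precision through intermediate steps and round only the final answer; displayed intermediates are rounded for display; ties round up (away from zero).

single-mesh involute tooth geometry (37T engaging 27T at module 2.731)
base radii: r_b1 = 47.061724, r_b2 = 34.342339
tip radii: r_a1 = 52.743803, r_a2 = 39.094265
inv(α') = inv(21.333°) + 2·(-0.187-0.185)·tan α/(37+27) = 0.01367616  ⇒  α' = 19.45272°
a' = a·cos α / cos α' = 87.3920·cos 21.333°/cos 19.45272° = 86.332196
action lengths: √(r_a1²−r_b1²) = 23.813923, √(r_a2²−r_b2²) = 18.680614
base pitch p_b = π·m·cos α = 7.991825
CR = (23.813923 + 18.680614 − 86.332196·sin 19.45272°)/7.991825 = 1.719685
contact ratio ≈ 1.7197

1.7197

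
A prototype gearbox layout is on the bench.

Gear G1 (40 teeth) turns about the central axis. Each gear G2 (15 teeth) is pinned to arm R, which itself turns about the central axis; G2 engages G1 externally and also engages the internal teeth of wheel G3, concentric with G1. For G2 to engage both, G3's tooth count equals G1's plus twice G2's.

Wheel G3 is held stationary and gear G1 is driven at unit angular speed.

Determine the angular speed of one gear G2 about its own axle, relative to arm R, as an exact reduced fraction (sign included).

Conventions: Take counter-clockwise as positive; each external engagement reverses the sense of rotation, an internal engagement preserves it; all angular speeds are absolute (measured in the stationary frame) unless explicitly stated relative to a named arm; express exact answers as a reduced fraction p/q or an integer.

class = planetary set [G3 = 40+2·15 = 70; Willis about the carrier]
ring teeth: 40 + 2·15 = 70
40(ω_sun−ω_arm) = −70(ω_ring−ω_arm),  ω_ring = 0, ω_sun = 1
40(1−ω_arm) = −70(0−ω_arm)  ⇒  110·ω_arm = 40  ⇒  ω_arm = 4/11
sun–planet mesh: 40·(1−4/11) = −15·(ω_p−ω_arm)  ⇒  ω_p−ω_arm = -56/33
exact speed ratio = -56/33

-56/33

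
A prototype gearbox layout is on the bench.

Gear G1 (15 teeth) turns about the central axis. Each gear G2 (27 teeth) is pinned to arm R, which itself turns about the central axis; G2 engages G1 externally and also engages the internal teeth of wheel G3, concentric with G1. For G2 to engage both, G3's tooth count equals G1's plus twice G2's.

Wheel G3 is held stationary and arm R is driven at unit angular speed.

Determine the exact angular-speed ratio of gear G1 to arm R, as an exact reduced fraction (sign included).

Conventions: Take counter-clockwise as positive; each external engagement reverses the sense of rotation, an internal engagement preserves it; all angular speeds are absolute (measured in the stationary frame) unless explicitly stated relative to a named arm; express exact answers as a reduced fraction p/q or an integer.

28/5

planetary set (15T centre, 27T on arm, 69T internal) — Willis relation
ring teeth: 15 + 2·27 = 69
15(ω_sun−ω_arm) = −69(ω_ring−ω_arm),  ω_ring = 0, ω_arm = 1
ω_sun = 1 − (69/15)(0−1) = 28/5
ω_out/ω_in = 28/5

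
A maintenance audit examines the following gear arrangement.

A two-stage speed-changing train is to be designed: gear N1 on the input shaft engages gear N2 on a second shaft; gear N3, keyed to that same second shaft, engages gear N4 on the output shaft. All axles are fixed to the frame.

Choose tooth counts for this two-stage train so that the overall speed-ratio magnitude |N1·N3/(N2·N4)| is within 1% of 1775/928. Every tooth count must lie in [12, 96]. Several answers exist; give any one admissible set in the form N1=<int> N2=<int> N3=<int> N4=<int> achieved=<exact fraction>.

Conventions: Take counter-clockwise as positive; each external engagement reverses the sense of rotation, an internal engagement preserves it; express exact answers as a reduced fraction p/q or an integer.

N1=25 N2=16 N3=71 N4=58 achieved=1775/928

class = fixed-axis compound train [2-stage, 1775/928 wanted]
target = 1775/928 in lowest terms: an exact hit needs N1·N3 = k·1775 and N2·N4 = k·928 for one integer k, every count in [12, 96]; additionally prefer no 1:1 stage (N1 ≠ N2, N3 ≠ N4)
k = 1: N1·N3 = 1775 = 25·71, N2·N4 = 928 = 16·58
achieved = 25·71/(16·58) = 1775/928; |achieved − target| = 0 ≤ 71/3712 ✓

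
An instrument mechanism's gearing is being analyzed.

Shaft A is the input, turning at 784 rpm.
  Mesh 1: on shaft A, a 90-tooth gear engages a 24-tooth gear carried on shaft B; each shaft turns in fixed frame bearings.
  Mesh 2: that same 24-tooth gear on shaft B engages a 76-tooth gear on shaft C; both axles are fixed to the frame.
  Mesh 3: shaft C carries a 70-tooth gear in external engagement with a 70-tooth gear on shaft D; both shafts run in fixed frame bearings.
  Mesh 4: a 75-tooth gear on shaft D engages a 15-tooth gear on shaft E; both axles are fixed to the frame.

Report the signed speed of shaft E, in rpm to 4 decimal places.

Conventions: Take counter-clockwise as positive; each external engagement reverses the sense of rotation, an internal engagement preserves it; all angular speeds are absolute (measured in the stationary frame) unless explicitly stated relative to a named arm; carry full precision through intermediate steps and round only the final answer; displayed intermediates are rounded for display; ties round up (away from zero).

+4642.1053 rpm

topology: fixed-axis compound train — 4 meshes, A→E
mesh 1 [90T→24T]: ω = 784.0000×90/24 = 2940.0000 rpm, sense flips to −
mesh 2 [24T→76T]: ω = 2940.0000×24/76 = 928.4211 rpm, sense flips to +
mesh 3 [70T→70T]: ω = 928.4211×70/70 = 928.4211 rpm, sense flips to −
mesh 4 [75T→15T]: ω = 928.4211×75/15 = 4642.1053 rpm, sense flips to +
signed output speed = +4642.1053 rpm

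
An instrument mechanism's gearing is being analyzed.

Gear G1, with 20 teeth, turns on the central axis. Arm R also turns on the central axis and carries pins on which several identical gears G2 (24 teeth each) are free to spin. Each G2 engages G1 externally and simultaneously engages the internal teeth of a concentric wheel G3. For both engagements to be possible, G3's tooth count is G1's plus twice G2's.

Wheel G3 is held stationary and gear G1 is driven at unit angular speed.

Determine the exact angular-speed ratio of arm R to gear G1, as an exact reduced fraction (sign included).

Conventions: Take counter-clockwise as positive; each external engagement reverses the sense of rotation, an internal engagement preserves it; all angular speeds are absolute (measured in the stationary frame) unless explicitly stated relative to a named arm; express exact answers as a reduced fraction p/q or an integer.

planetary set (20T centre, 24T on arm, 68T internal) — Willis relation
ring teeth: 20 + 2·24 = 68
20(ω_sun−ω_arm) = −68(ω_ring−ω_arm),  ω_ring = 0, ω_sun = 1
20(1−ω_arm) = −68(0−ω_arm)  ⇒  88·ω_arm = 20  ⇒  ω_arm = 5/22
ω_out/ω_in = 5/22

5/22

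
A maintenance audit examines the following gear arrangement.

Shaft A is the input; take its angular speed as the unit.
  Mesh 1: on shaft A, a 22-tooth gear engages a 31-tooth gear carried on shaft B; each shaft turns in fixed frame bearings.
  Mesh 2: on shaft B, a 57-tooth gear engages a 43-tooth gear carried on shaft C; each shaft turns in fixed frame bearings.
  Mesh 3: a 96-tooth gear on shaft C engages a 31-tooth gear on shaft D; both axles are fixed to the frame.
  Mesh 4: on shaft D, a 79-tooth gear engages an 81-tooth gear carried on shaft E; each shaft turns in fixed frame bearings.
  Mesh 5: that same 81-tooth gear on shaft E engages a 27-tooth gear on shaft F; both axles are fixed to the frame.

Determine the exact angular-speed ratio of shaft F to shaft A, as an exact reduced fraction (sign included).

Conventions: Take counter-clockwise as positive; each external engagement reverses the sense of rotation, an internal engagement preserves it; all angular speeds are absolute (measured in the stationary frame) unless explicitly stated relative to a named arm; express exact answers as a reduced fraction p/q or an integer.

class = fixed-axis compound train [5 meshes; 5 ratios multiply, 5 sense flips]
mesh 1 [22T→31T]: running ratio 22/31, sense −
mesh 2 [57T→43T]: running ratio 1254/1333, sense +
mesh 3 [96T→31T]: running ratio 120384/41323, sense −
mesh 4 [79T→81T]: running ratio 1056704/371907, sense +
mesh 5 [81T→27T]: running ratio 1056704/123969, sense −
ω_out/ω_in = -1056704/123969

-1056704/123969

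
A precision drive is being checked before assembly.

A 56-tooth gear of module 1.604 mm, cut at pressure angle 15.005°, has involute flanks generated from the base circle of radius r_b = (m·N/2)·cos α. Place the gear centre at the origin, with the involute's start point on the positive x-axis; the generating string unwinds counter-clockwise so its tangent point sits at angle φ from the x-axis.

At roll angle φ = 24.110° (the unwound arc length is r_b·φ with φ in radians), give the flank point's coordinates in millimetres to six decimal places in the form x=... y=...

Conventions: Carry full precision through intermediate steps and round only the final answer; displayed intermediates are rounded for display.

topology: single-mesh involute geometry — m = 1.604, N = 56
pitch radius r_p = m·N/2 = 1.604·56/2 = 44.912000
base radius r_b = r_p·cos α = 44.912000·cos 15.005° = 43.380646
roll angle φ = 24.110° = 0.42079888 rad
x = r_b·(cos φ + φ·sin φ) = 47.053032
y = r_b·(sin φ − φ·cos φ) = 1.058495

x=47.053032 y=1.058495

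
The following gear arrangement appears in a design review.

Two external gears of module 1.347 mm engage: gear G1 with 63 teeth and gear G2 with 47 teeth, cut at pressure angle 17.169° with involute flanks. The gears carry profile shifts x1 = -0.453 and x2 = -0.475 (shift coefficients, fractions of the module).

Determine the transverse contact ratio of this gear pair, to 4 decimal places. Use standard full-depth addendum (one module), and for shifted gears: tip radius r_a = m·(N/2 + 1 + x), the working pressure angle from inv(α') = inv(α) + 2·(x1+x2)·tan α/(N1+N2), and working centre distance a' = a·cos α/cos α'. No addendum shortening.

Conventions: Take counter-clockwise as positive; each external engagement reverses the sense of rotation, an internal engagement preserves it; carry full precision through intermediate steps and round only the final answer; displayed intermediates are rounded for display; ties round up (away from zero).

class = single-mesh tooth geometry [involute pair 63T × 47T, m = 1.347]
base radii: r_b1 = 40.539721, r_b2 = 30.243919
tip radii: r_a1 = 43.167309, r_a2 = 32.361675
inv(α') = inv(17.169°) + 2·(-0.453-0.475)·tan α/(63+47) = 0.00409035  ⇒  α' = 13.12239°
a' = a·cos α / cos α' = 74.0850·cos 17.169°/cos 13.12239° = 72.681549
action lengths: √(r_a1²−r_b1²) = 14.830629, √(r_a2²−r_b2²) = 11.514485
base pitch p_b = π·m·cos α = 4.043152
CR = (14.830629 + 11.514485 − 72.681549·sin 13.12239°)/4.043152 = 2.434756
contact ratio ≈ 2.4348

2.4348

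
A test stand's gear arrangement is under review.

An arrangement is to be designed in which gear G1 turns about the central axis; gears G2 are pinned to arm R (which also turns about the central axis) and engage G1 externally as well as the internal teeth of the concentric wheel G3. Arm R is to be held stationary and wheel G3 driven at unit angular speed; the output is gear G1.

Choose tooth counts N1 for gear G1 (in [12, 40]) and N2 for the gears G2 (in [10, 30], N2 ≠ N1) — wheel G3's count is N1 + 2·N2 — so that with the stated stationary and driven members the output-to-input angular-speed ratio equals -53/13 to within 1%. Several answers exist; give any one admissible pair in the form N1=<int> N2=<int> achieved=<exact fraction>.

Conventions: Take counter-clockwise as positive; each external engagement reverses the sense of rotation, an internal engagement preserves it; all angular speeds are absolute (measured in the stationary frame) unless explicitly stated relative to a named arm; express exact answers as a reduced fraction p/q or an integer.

N1=13 N2=20 achieved=-53/13

design class (target -53/13): planetary set
Willis with ω_arm = 0: ω_sun/ω_ring = −N3/N1; set equal to -53/13  ⇒  N3/N1 = −(-53/13) = 53/13
N3 = N1 + 2·N2  ⇒  N2/N1 = (N3/N1 − 1)/2 = (53/13 − 1)/2 = 20/13
smallest multiple with N1 ≥ 12 and N2 ≥ 10: k = 1  ⇒  N1 = 1·13 = 13, N2 = 1·20 = 20 (N1 ≤ 40, N2 ≤ 30, N2 ≠ N1 ✓), N3 = 13 + 2·20 = 53
check: −N3/N1 with N1 = 13, N3 = 53 gives -53/13; |achieved − target| = 0 ≤ 53/1300 ✓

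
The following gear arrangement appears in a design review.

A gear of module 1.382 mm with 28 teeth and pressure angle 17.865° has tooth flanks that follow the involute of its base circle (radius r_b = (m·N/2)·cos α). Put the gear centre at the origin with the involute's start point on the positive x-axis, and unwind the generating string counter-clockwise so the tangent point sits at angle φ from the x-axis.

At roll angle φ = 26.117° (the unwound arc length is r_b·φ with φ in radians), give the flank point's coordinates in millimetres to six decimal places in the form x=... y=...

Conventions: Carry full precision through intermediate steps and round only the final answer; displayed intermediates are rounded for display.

single-mesh involute tooth geometry (28T wheel at module 1.382)
pitch radius r_p = m·N/2 = 1.382·28/2 = 19.348000
base radius r_b = r_p·cos α = 19.348000·cos 17.865° = 18.415078
roll angle φ = 26.117° = 0.45582764 rad
x = r_b·(cos φ + φ·sin φ) = 20.229974
y = r_b·(sin φ − φ·cos φ) = 0.569382

x=20.229974 y=0.569382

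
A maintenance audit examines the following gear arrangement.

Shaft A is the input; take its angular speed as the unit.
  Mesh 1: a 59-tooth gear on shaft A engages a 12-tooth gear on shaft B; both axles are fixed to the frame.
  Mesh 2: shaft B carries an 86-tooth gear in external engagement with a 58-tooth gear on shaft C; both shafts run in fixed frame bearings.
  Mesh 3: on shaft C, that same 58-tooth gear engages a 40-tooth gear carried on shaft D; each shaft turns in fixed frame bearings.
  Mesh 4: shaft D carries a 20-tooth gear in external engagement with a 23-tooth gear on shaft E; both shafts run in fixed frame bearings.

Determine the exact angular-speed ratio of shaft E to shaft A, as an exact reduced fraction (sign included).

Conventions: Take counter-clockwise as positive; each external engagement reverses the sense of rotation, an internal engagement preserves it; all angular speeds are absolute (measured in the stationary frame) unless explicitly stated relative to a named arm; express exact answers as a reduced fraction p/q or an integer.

2537/276

class = fixed-axis compound train [4 meshes; 4 ratios multiply, 4 sense flips]
mesh 1 [59T→12T]: running ratio 59/12, sense −
mesh 2 [86T→58T]: running ratio 2537/348, sense +
mesh 3 [58T→40T]: running ratio 2537/240, sense −
mesh 4 [20T→23T]: running ratio 2537/276, sense +
ω_out/ω_in = 2537/276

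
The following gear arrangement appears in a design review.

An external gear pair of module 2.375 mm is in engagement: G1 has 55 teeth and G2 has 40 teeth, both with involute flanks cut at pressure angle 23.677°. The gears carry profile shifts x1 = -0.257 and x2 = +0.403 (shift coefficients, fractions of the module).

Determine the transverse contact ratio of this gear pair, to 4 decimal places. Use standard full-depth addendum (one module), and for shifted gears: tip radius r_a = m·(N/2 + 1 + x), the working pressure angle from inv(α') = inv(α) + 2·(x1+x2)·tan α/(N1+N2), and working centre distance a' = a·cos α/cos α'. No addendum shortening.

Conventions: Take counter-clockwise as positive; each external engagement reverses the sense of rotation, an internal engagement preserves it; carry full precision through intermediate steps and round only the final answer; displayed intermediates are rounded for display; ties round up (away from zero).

recognized (one external pair, fixed centres): single-mesh tooth geometry, m = 2.375, N1 = 55, N2 = 40
base radii: r_b1 = 59.814747, r_b2 = 43.501634
tip radii: r_a1 = 67.077125, r_a2 = 50.832125
inv(α') = inv(23.677°) + 2·(-0.257+0.403)·tan α/(55+40) = 0.02659679  ⇒  α' = 24.07119°
a' = a·cos α / cos α' = 112.8125·cos 23.677°/cos 24.07119° = 113.156544
action lengths: √(r_a1²−r_b1²) = 30.356824, √(r_a2²−r_b2²) = 26.296631
base pitch p_b = π·m·cos α = 6.833221
CR = (30.356824 + 26.296631 − 113.156544·sin 24.07119°)/6.833221 = 1.536630
contact ratio ≈ 1.5366

1.5366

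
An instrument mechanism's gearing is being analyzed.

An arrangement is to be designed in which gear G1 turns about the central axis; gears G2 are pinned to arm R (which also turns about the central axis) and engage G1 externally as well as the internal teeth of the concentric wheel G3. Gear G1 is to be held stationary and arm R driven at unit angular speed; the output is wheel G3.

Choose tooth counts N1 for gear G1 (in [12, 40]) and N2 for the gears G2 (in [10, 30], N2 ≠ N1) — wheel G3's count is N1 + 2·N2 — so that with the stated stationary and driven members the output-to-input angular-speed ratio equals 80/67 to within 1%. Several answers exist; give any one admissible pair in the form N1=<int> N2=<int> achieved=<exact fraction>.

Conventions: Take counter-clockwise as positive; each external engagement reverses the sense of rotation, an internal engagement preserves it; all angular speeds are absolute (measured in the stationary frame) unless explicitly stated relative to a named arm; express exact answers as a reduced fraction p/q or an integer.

planetary set to be sized for 80/67 (Willis relation)
Willis with ω_sun = 0: ω_ring/ω_arm = (N1+N3)/N3; set equal to 80/67  ⇒  N3/N1 = 1/(80/67 − 1) = 67/13
N3 = N1 + 2·N2  ⇒  N2/N1 = (N3/N1 − 1)/2 = (67/13 − 1)/2 = 27/13
smallest multiple with N1 ≥ 12 and N2 ≥ 10: k = 1  ⇒  N1 = 1·13 = 13, N2 = 1·27 = 27 (N1 ≤ 40, N2 ≤ 30, N2 ≠ N1 ✓), N3 = 13 + 2·27 = 67
check: (N1+N3)/N3 with N1 = 13, N3 = 67 gives 80/67; |achieved − target| = 0 ≤ 4/335 ✓

N1=13 N2=27 achieved=80/67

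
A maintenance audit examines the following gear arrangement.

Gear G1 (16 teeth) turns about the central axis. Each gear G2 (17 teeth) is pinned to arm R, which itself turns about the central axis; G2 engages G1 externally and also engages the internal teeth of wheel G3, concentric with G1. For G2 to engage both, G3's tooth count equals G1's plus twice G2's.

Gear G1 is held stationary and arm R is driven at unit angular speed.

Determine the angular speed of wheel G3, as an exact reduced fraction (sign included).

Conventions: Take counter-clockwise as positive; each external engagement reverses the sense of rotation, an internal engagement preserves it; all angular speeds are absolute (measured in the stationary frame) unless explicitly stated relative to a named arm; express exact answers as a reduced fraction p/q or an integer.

33/25

recognized (axles ride arm R): planetary set, 16/17/50 teeth
ring teeth: 16 + 2·17 = 50
16(ω_sun−ω_arm) = −50(ω_ring−ω_arm),  ω_sun = 0, ω_arm = 1
ω_ring = 1 − (16/50)(0−1) = 33/25
exact speed ratio = 33/25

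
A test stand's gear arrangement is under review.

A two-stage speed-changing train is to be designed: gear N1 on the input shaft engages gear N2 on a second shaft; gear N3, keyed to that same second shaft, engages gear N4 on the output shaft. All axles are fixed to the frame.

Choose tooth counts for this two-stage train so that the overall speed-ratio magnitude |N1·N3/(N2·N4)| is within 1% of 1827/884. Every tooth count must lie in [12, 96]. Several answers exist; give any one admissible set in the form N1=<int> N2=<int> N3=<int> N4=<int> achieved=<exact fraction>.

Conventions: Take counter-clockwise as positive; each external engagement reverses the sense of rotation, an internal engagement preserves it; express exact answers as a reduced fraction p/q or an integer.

N1=21 N2=13 N3=87 N4=68 achieved=1827/884

design class (target 1827/884): fixed-axis compound train
target = 1827/884 in lowest terms: an exact hit needs N1·N3 = k·1827 and N2·N4 = k·884 for one integer k, every count in [12, 96]; additionally prefer no 1:1 stage (N1 ≠ N2, N3 ≠ N4)
k = 1: N1·N3 = 1827 = 21·87, N2·N4 = 884 = 13·68
achieved = 21·87/(13·68) = 1827/884; |achieved − target| = 0 ≤ 1827/88400 ✓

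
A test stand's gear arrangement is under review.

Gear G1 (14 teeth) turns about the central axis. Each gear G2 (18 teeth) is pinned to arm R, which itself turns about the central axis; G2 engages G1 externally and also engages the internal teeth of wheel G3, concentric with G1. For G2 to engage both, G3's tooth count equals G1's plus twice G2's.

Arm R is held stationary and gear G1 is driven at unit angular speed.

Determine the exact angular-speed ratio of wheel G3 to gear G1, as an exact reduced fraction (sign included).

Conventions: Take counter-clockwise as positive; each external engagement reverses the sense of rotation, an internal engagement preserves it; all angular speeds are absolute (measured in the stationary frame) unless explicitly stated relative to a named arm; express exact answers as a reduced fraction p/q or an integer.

-7/25

planetary set (14T centre, 18T on arm, 50T internal) — Willis relation
ring teeth: 14 + 2·18 = 50
14(ω_sun−ω_arm) = −50(ω_ring−ω_arm),  ω_arm = 0, ω_sun = 1
ω_ring = 0 − (14/50)(1−0) = -7/25
ω_out/ω_in = -7/25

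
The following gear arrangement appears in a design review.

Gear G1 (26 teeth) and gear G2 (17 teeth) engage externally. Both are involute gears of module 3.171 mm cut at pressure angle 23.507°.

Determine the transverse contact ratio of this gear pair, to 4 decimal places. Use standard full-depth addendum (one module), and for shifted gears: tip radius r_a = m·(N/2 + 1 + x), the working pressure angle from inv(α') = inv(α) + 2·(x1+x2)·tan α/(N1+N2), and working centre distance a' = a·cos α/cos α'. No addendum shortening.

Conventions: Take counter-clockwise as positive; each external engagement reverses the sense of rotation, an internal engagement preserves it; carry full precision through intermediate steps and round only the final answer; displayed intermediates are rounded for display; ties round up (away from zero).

single-mesh involute tooth geometry (26T engaging 17T at module 3.171)
base radii: r_b1 = 37.801959, r_b2 = 24.716665
tip radii: r_a1 = 44.394000, r_a2 = 30.124500
no profile shift: α' = α, a' = a
action lengths: √(r_a1²−r_b1²) = 23.277438, √(r_a2²−r_b2²) = 17.221264
base pitch p_b = π·m·cos α = 9.135258
CR = (23.277438 + 17.221264 − 68.176500·sin 23.50700°)/9.135258 = 1.456527
contact ratio ≈ 1.4565

1.4565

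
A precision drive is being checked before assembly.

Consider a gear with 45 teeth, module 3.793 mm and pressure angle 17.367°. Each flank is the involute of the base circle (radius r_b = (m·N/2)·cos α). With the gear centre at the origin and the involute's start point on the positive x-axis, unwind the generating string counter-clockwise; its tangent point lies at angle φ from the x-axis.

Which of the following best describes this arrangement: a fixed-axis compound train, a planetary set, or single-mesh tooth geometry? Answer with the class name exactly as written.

single-mesh tooth geometry

single-mesh involute tooth geometry (45T wheel at module 3.793)
classification: single-mesh tooth geometry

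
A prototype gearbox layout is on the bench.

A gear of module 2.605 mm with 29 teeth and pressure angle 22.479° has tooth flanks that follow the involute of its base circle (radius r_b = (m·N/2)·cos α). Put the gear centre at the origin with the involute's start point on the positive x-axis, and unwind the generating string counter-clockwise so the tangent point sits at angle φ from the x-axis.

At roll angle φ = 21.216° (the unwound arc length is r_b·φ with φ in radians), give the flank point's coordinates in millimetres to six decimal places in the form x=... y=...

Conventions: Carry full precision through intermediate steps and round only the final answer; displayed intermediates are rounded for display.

single-mesh involute tooth geometry (29T wheel at module 2.605)
pitch radius r_p = m·N/2 = 2.605·29/2 = 37.772500
base radius r_b = r_p·cos α = 37.772500·cos 22.479° = 34.902535
roll angle φ = 21.216° = 0.37028905 rad
x = r_b·(cos φ + φ·sin φ) = 37.213949
y = r_b·(sin φ − φ·cos φ) = 0.582629

x=37.213949 y=0.582629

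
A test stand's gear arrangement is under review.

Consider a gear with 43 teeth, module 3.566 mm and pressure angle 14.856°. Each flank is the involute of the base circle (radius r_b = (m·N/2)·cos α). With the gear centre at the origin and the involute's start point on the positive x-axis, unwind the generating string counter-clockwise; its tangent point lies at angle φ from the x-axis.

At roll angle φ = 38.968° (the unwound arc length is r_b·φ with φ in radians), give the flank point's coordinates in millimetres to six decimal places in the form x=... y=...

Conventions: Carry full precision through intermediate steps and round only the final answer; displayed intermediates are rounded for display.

topology: single-mesh involute geometry — m = 3.566, N = 43
pitch radius r_p = m·N/2 = 3.566·43/2 = 76.669000
base radius r_b = r_p·cos α = 76.669000·cos 14.856° = 74.106205
roll angle φ = 38.968° = 0.68011990 rad
x = r_b·(cos φ + φ·sin φ) = 89.313938
y = r_b·(sin φ − φ·cos φ) = 7.417650

x=89.313938 y=7.417650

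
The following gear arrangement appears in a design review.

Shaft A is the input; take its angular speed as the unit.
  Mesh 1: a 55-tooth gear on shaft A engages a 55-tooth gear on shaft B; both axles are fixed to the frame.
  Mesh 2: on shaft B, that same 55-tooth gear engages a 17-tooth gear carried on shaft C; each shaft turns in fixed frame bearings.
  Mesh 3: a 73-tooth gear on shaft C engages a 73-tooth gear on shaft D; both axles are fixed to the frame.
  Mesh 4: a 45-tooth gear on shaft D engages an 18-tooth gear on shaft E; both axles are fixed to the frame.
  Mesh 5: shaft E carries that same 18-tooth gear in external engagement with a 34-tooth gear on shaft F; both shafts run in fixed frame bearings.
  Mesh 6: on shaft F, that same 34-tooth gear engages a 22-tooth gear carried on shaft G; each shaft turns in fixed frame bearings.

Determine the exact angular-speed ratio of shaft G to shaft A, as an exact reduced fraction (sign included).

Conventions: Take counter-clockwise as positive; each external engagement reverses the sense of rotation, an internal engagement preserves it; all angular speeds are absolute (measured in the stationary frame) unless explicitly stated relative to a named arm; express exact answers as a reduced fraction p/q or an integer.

class = fixed-axis compound train [6 meshes; 6 ratios multiply, 6 sense flips]
mesh 1 [55T→55T]: running ratio 1, sense −
mesh 2 [55T→17T]: running ratio 55/17, sense +
mesh 3 [73T→73T]: running ratio 55/17, sense −
mesh 4 [45T→18T]: running ratio 275/34, sense +
mesh 5 [18T→34T]: running ratio 2475/578, sense −
mesh 6 [34T→22T]: running ratio 225/34, sense +
ω_out/ω_in = 225/34

225/34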